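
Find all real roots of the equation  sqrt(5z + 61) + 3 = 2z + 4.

z = 4

Isolate the radical: sqrt(5z + 61) = 2z + 1.
Square both sides: 5z + 61 = (2z + 1)^2.
Expand and rearrange: 4z^2 - z - 60 = 0.
Solving gives z = 4 or z = -3.75.
Check each candidate in the original equation:
  z = 4: sqrt(81) = 9, while 2z + 1 = 9 — valid.
  z = -3.75: sqrt(42.25) = 6.5, while 2z + 1 = -6.5 — extraneous.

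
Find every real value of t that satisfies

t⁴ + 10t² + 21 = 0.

No real solutions.

Let u = t². The equation becomes u² + 10u + 21 = 0.
Factor: (u + 3)(u + 7) = 0, so u = -3 or u = -7.
t² = -3 < 0 has no real solution.
t² = -7 < 0 has no real solution.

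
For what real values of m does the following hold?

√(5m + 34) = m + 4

m = 3

Square both sides: 5m + 34 = (m + 4)².
Expand and rearrange: m² + 3m - 18 = 0.
Solving gives m = 3 or m = -6.
Check each candidate in the original equation:
  m = 3: √(49) = 7, while m + 4 = 7 — valid.
  m = -6: √(4) = 2, while m + 4 = -2 — extraneous.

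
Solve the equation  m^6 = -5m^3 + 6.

m = -1.8171 or m = 1

Let u = m^3. The equation becomes u^2 + 5u - 6 = 0.
Factor: (u - 1)(u + 6) = 0, so u = 1 or u = -6.
m^3 = 1 gives m = 1.
m^3 = -6 gives m = -(6)^(1/3) ~= -1.8171.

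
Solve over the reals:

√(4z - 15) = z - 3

Square both sides: 4z - 15 = (z - 3)².
Expand and rearrange: z² - 10z + 24 = 0.
Solving gives z = 6 or z = 4.
Check each candidate in the original equation:
  z = 6: √(9) = 3, while z - 3 = 3 — valid.
  z = 4: √(1) = 1, while z - 3 = 1 — valid.

z = 4 or z = 6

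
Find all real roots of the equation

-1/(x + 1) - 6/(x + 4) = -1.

x = -1.6458 or x = 3.6458

Multiply both sides by (x + 1)(x + 4):
-(x + 4) - 6(x + 1) = -(x + 1)(x + 4).
Expand and collect terms: -x² + 2x + 6 = 0.
By the quadratic formula, x = (-2 ± √28) / -2, so x ≈ -1.6458 or x ≈ 3.6458.
Neither value makes a denominator zero (x ≠ -1, x ≠ -4), so both are valid.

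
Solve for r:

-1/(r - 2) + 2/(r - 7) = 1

Multiply both sides by (r - 2)(r - 7):
-(r - 7) + 2(r - 2) = (r - 2)(r - 7).
Expand and collect terms: r² - 10r + 11 = 0.
By the quadratic formula, r = (10 ± √56) / 2, so r ≈ 8.7417 or r ≈ 1.2583.
Neither value makes a denominator zero (r ≠ 2, r ≠ 7), so both are valid.

r = 1.2583 or r = 8.7417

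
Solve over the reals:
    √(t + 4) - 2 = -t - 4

t = -3

Isolate the radical: √(t + 4) = -t - 2.
Square both sides: t + 4 = (-t - 2)².
Expand and rearrange: t² + 3t = 0.
Solving gives t = 0 or t = -3.
Check each candidate in the original equation:
  t = 0: √(4) = 2, while -t - 2 = -2 — extraneous.
  t = -3: √(1) = 1, while -t - 2 = 1 — valid.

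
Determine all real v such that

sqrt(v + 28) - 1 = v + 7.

Isolate the radical: sqrt(v + 28) = v + 8.
Square both sides: v + 28 = (v + 8)^2.
Expand and rearrange: v^2 + 15v + 36 = 0.
Solving gives v = -3 or v = -12.
Check each candidate in the original equation:
  v = -3: sqrt(25) = 5, while v + 8 = 5 — valid.
  v = -12: sqrt(16) = 4, while v + 8 = -4 — extraneous.

v = -3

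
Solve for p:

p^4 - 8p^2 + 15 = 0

p = -2.2361 or p = -1.7321 or p = 1.7321 or p = 2.2361

Let u = p^2. The equation becomes u^2 - 8u + 15 = 0.
Factor: (u - 3)(u - 5) = 0, so u = 3 or u = 5.
p^2 = 3 gives p = +/-sqrt(3) ~= +/-1.7321.
p^2 = 5 gives p = +/-sqrt(5) ~= +/-2.2361.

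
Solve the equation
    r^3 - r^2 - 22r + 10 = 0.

Possible rational roots are divisors of 10. Testing r = 5 gives 0, so (r - 5) is a factor.
Divide: r^3 - r^2 - 22r + 10 = (r - 5)(r^2 + 4r - 2).
Apply the quadratic formula to r^2 + 4r - 2 = 0: r = (-4 +/- sqrt(24))/2, i.e. r ~= 0.4495 or r ~= -4.4495.

r = -4.4495 or r = 0.4495 or r = 5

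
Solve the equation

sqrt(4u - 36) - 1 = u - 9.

u = 10

Isolate the radical: sqrt(4u - 36) = u - 8.
Square both sides: 4u - 36 = (u - 8)^2.
Expand and rearrange: u^2 - 20u + 100 = 0.
This gives the repeated root u = 10.
Check in the original equation:
  u = 10: sqrt(4) = 2, while u - 8 = 2 — valid.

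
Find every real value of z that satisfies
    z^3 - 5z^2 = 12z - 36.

z = -3 or z = 2 or z = 6

Rearrange: z^3 - 5z^2 - 12z + 36 = 0.
Possible rational roots are divisors of 36. Testing z = -3 gives 0, so (z + 3) is a factor.
Divide: z^3 - 5z^2 - 12z + 36 = (z + 3)(z^2 - 8z + 12).
Factor the quadratic: z = 6 or z = 2.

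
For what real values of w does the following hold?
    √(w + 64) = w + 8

Square both sides: w + 64 = (w + 8)².
Expand and rearrange: w² + 15w = 0.
Solving gives w = 0 or w = -15.
Check each candidate in the original equation:
  w = 0: √(64) = 8, while w + 8 = 8 — valid.
  w = -15: √(49) = 7, while w + 8 = -7 — extraneous.

w = 0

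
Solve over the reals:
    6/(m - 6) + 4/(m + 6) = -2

m = -8.5208 or m = 3.5208

Multiply both sides by (m - 6)(m + 6):
6(m + 6) + 4(m - 6) = -2(m - 6)(m + 6).
Expand and collect terms: -2m² - 10m + 60 = 0.
By the quadratic formula, m = (10 ± √580) / -4, so m ≈ -8.5208 or m ≈ 3.5208.
Neither value makes a denominator zero (m ≠ 6, m ≠ -6), so both are valid.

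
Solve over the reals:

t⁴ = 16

t = -2 or t = 2

Let u = t². The equation becomes u² - 16 = 0.
Factor: (u + 4)(u - 4) = 0, so u = -4 or u = 4.
t² = -4 < 0 has no real solution.
t² = 4 gives t = ±2.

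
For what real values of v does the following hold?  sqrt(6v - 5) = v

Square both sides: 6v - 5 = (v)^2.
Expand and rearrange: v^2 - 6v + 5 = 0.
Solving gives v = 5 or v = 1.
Check each candidate in the original equation:
  v = 5: sqrt(25) = 5, while v = 5 — valid.
  v = 1: sqrt(1) = 1, while v = 1 — valid.

v = 1 or v = 5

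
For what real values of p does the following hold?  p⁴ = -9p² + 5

p = -0.7245 or p = 0.7245

Let u = p². The equation becomes u² + 9u - 5 = 0.
By the quadratic formula, u = -9/2 + √(101)/2 or u = -√(101)/2 - 9/2.
p² = -9/2 + √(101)/2 gives p = ±√(-9/2 + √(101)/2) ≈ ±0.7245.
p² = -√(101)/2 - 9/2 < 0 has no real solution.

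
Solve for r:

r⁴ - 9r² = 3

r = -3.0532 or r = 3.0532

Let u = r². The equation becomes u² - 9u - 3 = 0.
By the quadratic formula, u = 9/2 + √(93)/2 or u = 9/2 - √(93)/2.
r² = 9/2 + √(93)/2 gives r = ±√(9/2 + √(93)/2) ≈ ±3.0532.
r² = 9/2 - √(93)/2 < 0 has no real solution.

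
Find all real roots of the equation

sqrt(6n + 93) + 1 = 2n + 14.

n = -2

Isolate the radical: sqrt(6n + 93) = 2n + 13.
Square both sides: 6n + 93 = (2n + 13)^2.
Expand and rearrange: 4n^2 + 46n + 76 = 0.
Solving gives n = -2 or n = -9.5.
Check each candidate in the original equation:
  n = -2: sqrt(81) = 9, while 2n + 13 = 9 — valid.
  n = -9.5: sqrt(36) = 6, while 2n + 13 = -6 — extraneous.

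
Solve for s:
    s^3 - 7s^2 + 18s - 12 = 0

s = 1

Possible rational roots are divisors of -12. Testing s = 1 gives 0, so (s - 1) is a factor.
Divide: s^3 - 7s^2 + 18s - 12 = (s - 1)(s^2 - 6s + 12).
The quadratic s^2 - 6s + 12 has discriminant -12 < 0, so no further real roots.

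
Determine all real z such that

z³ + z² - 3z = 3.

Rearrange: z³ + z² - 3z - 3 = 0.
Possible rational roots are divisors of -3. Testing z = -1 gives 0, so (z + 1) is a factor.
Divide: z³ + z² - 3z - 3 = (z + 1)(z² - 3).
Apply the quadratic formula to z² - 3 = 0: z = (0 ± √12)/2, i.e. z ≈ 1.7321 or z ≈ -1.7321.

z = -1.7321 or z = -1 or z = 1.7321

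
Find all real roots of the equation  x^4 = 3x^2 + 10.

Let u = x^2. The equation becomes u^2 - 3u - 10 = 0.
Factor: (u - 5)(u + 2) = 0, so u = 5 or u = -2.
x^2 = 5 gives x = +/-sqrt(5) ~= +/-2.2361.
x^2 = -2 < 0 has no real solution.

x = -2.2361 or x = 2.2361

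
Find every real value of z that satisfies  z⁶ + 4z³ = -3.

Let u = z³. The equation becomes u² + 4u + 3 = 0.
Factor: (u + 3)(u + 1) = 0, so u = -3 or u = -1.
z³ = -3 gives z = -∛(3) ≈ -1.4422.
z³ = -1 gives z = -1.

z = -1.4422 or z = -1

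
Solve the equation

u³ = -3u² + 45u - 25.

Rearrange: u³ + 3u² - 45u + 25 = 0.
Possible rational roots are divisors of 25. Testing u = 5 gives 0, so (u - 5) is a factor.
Divide: u³ + 3u² - 45u + 25 = (u - 5)(u² + 8u - 5).
Apply the quadratic formula to u² + 8u - 5 = 0: u = (-8 ± √84)/2, i.e. u ≈ 0.5826 or u ≈ -8.5826.

u = -8.5826 or u = 0.5826 or u = 5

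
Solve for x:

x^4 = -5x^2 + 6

x = -1 or x = 1

Let u = x^2. The equation becomes u^2 + 5u - 6 = 0.
Factor: (u + 6)(u - 1) = 0, so u = -6 or u = 1.
x^2 = -6 < 0 has no real solution.
x^2 = 1 gives x = +/-1.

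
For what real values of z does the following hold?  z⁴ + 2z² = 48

z = -2.4495 or z = 2.4495

Let u = z². The equation becomes u² + 2u - 48 = 0.
Factor: (u - 6)(u + 8) = 0, so u = 6 or u = -8.
z² = 6 gives z = ±√(6) ≈ ±2.4495.
z² = -8 < 0 has no real solution.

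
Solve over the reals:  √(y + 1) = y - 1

Square both sides: y + 1 = (y - 1)².
Expand and rearrange: y² - 3y = 0.
Solving gives y = 3 or y = 0.
Check each candidate in the original equation:
  y = 3: √(4) = 2, while y - 1 = 2 — valid.
  y = 0: √(1) = 1, while y - 1 = -1 — extraneous.

y = 3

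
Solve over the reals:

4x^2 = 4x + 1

Rearrange to standard form: 4x^2 - 4x - 1 = 0.
Discriminant: (-4)^2 - 4*4*(-1) = 32.
Quadratic formula: x = (4 +/- sqrt(32)) / 8.
So x = 1/2 + sqrt(2)/2 ~= 1.2071 or x = 1/2 - sqrt(2)/2 ~= -0.2071.

x = -0.2071 or x = 1.2071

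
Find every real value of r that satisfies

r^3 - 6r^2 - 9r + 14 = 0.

r = -2 or r = 1 or r = 7

Possible rational roots are divisors of 14. Testing r = -2 gives 0, so (r + 2) is a factor.
Divide: r^3 - 6r^2 - 9r + 14 = (r + 2)(r^2 - 8r + 7).
Factor the quadratic: r = 7 or r = 1.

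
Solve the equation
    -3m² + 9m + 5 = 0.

Discriminant: (9)² − 4·(-3)·5 = 141.
Quadratic formula: m = (-9 ± √141) / (-6).
So m = 3/2 - √(141)/6 ≈ -0.4791 or m = 3/2 + √(141)/6 ≈ 3.4791.

m = -0.4791 or m = 3.4791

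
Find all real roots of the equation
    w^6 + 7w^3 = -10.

Let u = w^3. The equation becomes u^2 + 7u + 10 = 0.
Factor: (u + 5)(u + 2) = 0, so u = -5 or u = -2.
w^3 = -5 gives w = -(5)^(1/3) ~= -1.71.
w^3 = -2 gives w = -(2)^(1/3) ~= -1.2599.

w = -1.71 or w = -1.2599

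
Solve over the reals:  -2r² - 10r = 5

Rearrange to standard form: -2r² - 10r - 5 = 0.
Discriminant: (-10)² − 4·(-2)·(-5) = 60.
Quadratic formula: r = (10 ± √60) / (-4).
So r = -5/2 - √(15)/2 ≈ -4.4365 or r = -5/2 + √(15)/2 ≈ -0.5635.

r = -4.4365 or r = -0.5635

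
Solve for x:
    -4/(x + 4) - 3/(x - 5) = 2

Multiply both sides by (x + 4)(x - 5):
-4(x - 5) - 3(x + 4) = 2(x + 4)(x - 5).
Expand and collect terms: 2x² + 5x - 48 = 0.
By the quadratic formula, x = (-5 ± √409) / 4, so x ≈ 3.8059 or x ≈ -6.3059.
Neither value makes a denominator zero (x ≠ -4, x ≠ 5), so both are valid.

x = -6.3059 or x = 3.8059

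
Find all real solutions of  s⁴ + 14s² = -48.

Let u = s². The equation becomes u² + 14u + 48 = 0.
Factor: (u + 8)(u + 6) = 0, so u = -8 or u = -6.
s² = -8 < 0 has no real solution.
s² = -6 < 0 has no real solution.

No real solutions.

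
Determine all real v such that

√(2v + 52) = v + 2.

Square both sides: 2v + 52 = (v + 2)².
Expand and rearrange: v² + 2v - 48 = 0.
Solving gives v = 6 or v = -8.
Check each candidate in the original equation:
  v = 6: √(64) = 8, while v + 2 = 8 — valid.
  v = -8: √(36) = 6, while v + 2 = -6 — extraneous.

v = 6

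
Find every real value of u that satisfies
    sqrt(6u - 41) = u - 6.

u = 7 or u = 11

Square both sides: 6u - 41 = (u - 6)^2.
Expand and rearrange: u^2 - 18u + 77 = 0.
Solving gives u = 11 or u = 7.
Check each candidate in the original equation:
  u = 11: sqrt(25) = 5, while u - 6 = 5 — valid.
  u = 7: sqrt(1) = 1, while u - 6 = 1 — valid.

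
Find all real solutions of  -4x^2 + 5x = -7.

Rearrange to standard form: -4x^2 + 5x + 7 = 0.
Discriminant: (5)^2 - 4*(-4)*7 = 137.
Quadratic formula: x = (-5 +/- sqrt(137)) / (-8).
So x = 5/8 - sqrt(137)/8 ~= -0.8381 or x = 5/8 + sqrt(137)/8 ~= 2.0881.

x = -0.8381 or x = 2.0881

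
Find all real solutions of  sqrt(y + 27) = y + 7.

y = -2

Square both sides: y + 27 = (y + 7)^2.
Expand and rearrange: y^2 + 13y + 22 = 0.
Solving gives y = -2 or y = -11.
Check each candidate in the original equation:
  y = -2: sqrt(25) = 5, while y + 7 = 5 — valid.
  y = -11: sqrt(16) = 4, while y + 7 = -4 — extraneous.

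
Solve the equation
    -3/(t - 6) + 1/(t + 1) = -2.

Multiply both sides by (t - 6)(t + 1):
-3(t + 1) + (t - 6) = -2(t - 6)(t + 1).
Expand and collect terms: -2t² + 12t + 21 = 0.
By the quadratic formula, t = (-12 ± √312) / -4, so t ≈ -1.4159 or t ≈ 7.4159.
Neither value makes a denominator zero (t ≠ 6, t ≠ -1), so both are valid.

t = -1.4159 or t = 7.4159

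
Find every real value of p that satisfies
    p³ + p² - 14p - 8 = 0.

p = -4 or p = -0.5616 or p = 3.5616

Possible rational roots are divisors of -8. Testing p = -4 gives 0, so (p + 4) is a factor.
Divide: p³ + p² - 14p - 8 = (p + 4)(p² - 3p - 2).
Apply the quadratic formula to p² - 3p - 2 = 0: p = (3 ± √17)/2, i.e. p ≈ 3.5616 or p ≈ -0.5616.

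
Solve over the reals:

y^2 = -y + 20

Bring every term to one side: y^2 + y - 20 = 0.
Factor: (y + 5)(y - 4) = 0.
So y = -5 or y = 4.

y = -5 or y = 4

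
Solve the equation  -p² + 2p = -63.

p = -7 or p = 9

Bring every term to one side: -p² + 2p + 63 = 0.
Factor: -1(p + 7)(p - 9) = 0.
So p = -7 or p = 9.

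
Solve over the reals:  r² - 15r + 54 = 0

Factor: (r - 9)(r - 6) = 0.
So r = 9 or r = 6.

r = 6 or r = 9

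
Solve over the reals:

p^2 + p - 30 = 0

p = -6 or p = 5

Factor: (p - 5)(p + 6) = 0.
So p = 5 or p = -6.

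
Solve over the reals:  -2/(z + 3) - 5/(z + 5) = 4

z = -6.4611 or z = -3.2889

Multiply both sides by (z + 3)(z + 5):
-2(z + 5) - 5(z + 3) = 4(z + 3)(z + 5).
Expand and collect terms: 4z² + 39z + 85 = 0.
By the quadratic formula, z = (-39 ± √161) / 8, so z ≈ -3.2889 or z ≈ -6.4611.
Neither value makes a denominator zero (z ≠ -3, z ≠ -5), so both are valid.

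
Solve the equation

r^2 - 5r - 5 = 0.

r = -0.8541 or r = 5.8541

Discriminant: (-5)^2 - 4*1*(-5) = 45.
Quadratic formula: r = (5 +/- sqrt(45)) / 2.
So r = 5/2 + 3*sqrt(5)/2 ~= 5.8541 or r = 5/2 - 3*sqrt(5)/2 ~= -0.8541.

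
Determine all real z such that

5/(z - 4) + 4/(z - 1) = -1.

z = -6.5826 or z = 2.5826

Multiply both sides by (z - 4)(z - 1):
5(z - 1) + 4(z - 4) = -(z - 4)(z - 1).
Expand and collect terms: -z² - 4z + 17 = 0.
By the quadratic formula, z = (4 ± √84) / -2, so z ≈ -6.5826 or z ≈ 2.5826.
Neither value makes a denominator zero (z ≠ 4, z ≠ 1), so both are valid.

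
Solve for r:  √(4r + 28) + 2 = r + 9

r = -7 or r = -3

Isolate the radical: √(4r + 28) = r + 7.
Square both sides: 4r + 28 = (r + 7)².
Expand and rearrange: r² + 10r + 21 = 0.
Solving gives r = -3 or r = -7.
Check each candidate in the original equation:
  r = -3: √(16) = 4, while r + 7 = 4 — valid.
  r = -7: √(0) = 0, while r + 7 = 0 — valid.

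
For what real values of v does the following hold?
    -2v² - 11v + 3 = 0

v = -5.7604 or v = 0.2604

Discriminant: (-11)² − 4·(-2)·3 = 145.
Quadratic formula: v = (11 ± √145) / (-4).
So v = -√(145)/4 - 11/4 ≈ -5.7604 or v = -11/4 + √(145)/4 ≈ 0.2604.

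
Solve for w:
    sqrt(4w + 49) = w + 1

Square both sides: 4w + 49 = (w + 1)^2.
Expand and rearrange: w^2 - 2w - 48 = 0.
Solving gives w = 8 or w = -6.
Check each candidate in the original equation:
  w = 8: sqrt(81) = 9, while w + 1 = 9 — valid.
  w = -6: sqrt(25) = 5, while w + 1 = -5 — extraneous.

w = 8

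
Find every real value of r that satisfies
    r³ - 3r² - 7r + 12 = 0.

r = -2.3028 or r = 1.3028 or r = 4

Possible rational roots are divisors of 12. Testing r = 4 gives 0, so (r - 4) is a factor.
Divide: r³ - 3r² - 7r + 12 = (r - 4)(r² + r - 3).
Apply the quadratic formula to r² + r - 3 = 0: r = (-1 ± √13)/2, i.e. r ≈ 1.3028 or r ≈ -2.3028.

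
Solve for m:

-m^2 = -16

Bring every term to one side: -m^2 + 16 = 0.
Factor: -1(m - 4)(m + 4) = 0.
So m = 4 or m = -4.

m = -4 or m = 4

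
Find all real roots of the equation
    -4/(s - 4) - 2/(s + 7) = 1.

Multiply both sides by (s - 4)(s + 7):
-4(s + 7) - 2(s - 4) = (s - 4)(s + 7).
Expand and collect terms: s² + 9s - 8 = 0.
By the quadratic formula, s = (-9 ± √113) / 2, so s ≈ 0.8151 or s ≈ -9.8151.
Neither value makes a denominator zero (s ≠ 4, s ≠ -7), so both are valid.

s = -9.8151 or s = 0.8151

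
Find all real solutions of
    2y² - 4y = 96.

Bring every term to one side: 2y² - 4y - 96 = 0.
Factor: 2(y - 8)(y + 6) = 0.
So y = 8 or y = -6.

y = -6 or y = 8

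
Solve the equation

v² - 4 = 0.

Factor: (v + 2)(v - 2) = 0.
So v = -2 or v = 2.

v = -2 or v = 2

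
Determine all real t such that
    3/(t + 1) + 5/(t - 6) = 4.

t = -0.373 or t = 7.373

Multiply both sides by (t + 1)(t - 6):
3(t - 6) + 5(t + 1) = 4(t + 1)(t - 6).
Expand and collect terms: 4t² - 28t - 11 = 0.
By the quadratic formula, t = (28 ± √960) / 8, so t ≈ 7.373 or t ≈ -0.373.
Neither value makes a denominator zero (t ≠ -1, t ≠ 6), so both are valid.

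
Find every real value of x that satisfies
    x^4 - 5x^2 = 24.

Let u = x^2. The equation becomes u^2 - 5u - 24 = 0.
Factor: (u + 3)(u - 8) = 0, so u = -3 or u = 8.
x^2 = -3 < 0 has no real solution.
x^2 = 8 gives x = +/-2*sqrt(2) ~= +/-2.8284.

x = -2.8284 or x = 2.8284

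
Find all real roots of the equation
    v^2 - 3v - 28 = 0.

v = -4 or v = 7

Factor: (v + 4)(v - 7) = 0.
So v = -4 or v = 7.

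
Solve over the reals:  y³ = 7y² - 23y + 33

y = 3

Rearrange: y³ - 7y² + 23y - 33 = 0.
Possible rational roots are divisors of -33. Testing y = 3 gives 0, so (y - 3) is a factor.
Divide: y³ - 7y² + 23y - 33 = (y - 3)(y² - 4y + 11).
The quadratic y² - 4y + 11 has discriminant -28 < 0, so no further real roots.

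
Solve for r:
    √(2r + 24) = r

Square both sides: 2r + 24 = (r)².
Expand and rearrange: r² - 2r - 24 = 0.
Solving gives r = 6 or r = -4.
Check each candidate in the original equation:
  r = 6: √(36) = 6, while r = 6 — valid.
  r = -4: √(16) = 4, while r = -4 — extraneous.

r = 6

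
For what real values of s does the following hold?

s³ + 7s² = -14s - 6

s = -3.4142 or s = -3 or s = -0.5858

Rearrange: s³ + 7s² + 14s + 6 = 0.
Possible rational roots are divisors of 6. Testing s = -3 gives 0, so (s + 3) is a factor.
Divide: s³ + 7s² + 14s + 6 = (s + 3)(s² + 4s + 2).
Apply the quadratic formula to s² + 4s + 2 = 0: s = (-4 ± √8)/2, i.e. s ≈ -0.5858 or s ≈ -3.4142.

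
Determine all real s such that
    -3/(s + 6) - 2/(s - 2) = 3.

Multiply both sides by (s + 6)(s - 2):
-3(s - 2) - 2(s + 6) = 3(s + 6)(s - 2).
Expand and collect terms: 3s² + 17s - 30 = 0.
By the quadratic formula, s = (-17 ± √649) / 6, so s ≈ 1.4126 or s ≈ -7.0792.
Neither value makes a denominator zero (s ≠ -6, s ≠ 2), so both are valid.

s = -7.0792 or s = 1.4126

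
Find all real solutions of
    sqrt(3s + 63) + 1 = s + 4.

Isolate the radical: sqrt(3s + 63) = s + 3.
Square both sides: 3s + 63 = (s + 3)^2.
Expand and rearrange: s^2 + 3s - 54 = 0.
Solving gives s = 6 or s = -9.
Check each candidate in the original equation:
  s = 6: sqrt(81) = 9, while s + 3 = 9 — valid.
  s = -9: sqrt(36) = 6, while s + 3 = -6 — extraneous.

s = 6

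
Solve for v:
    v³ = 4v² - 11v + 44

v = 4

Rearrange: v³ - 4v² + 11v - 44 = 0.
Possible rational roots are divisors of -44. Testing v = 4 gives 0, so (v - 4) is a factor.
Divide: v³ - 4v² + 11v - 44 = (v - 4)(v² + 11).
The quadratic v² + 11 has discriminant -44 < 0, so no further real roots.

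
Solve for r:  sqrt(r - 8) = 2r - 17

r = 9

Square both sides: r - 8 = (2r - 17)^2.
Expand and rearrange: 4r^2 - 69r + 297 = 0.
Solving gives r = 9 or r = 8.25.
Check each candidate in the original equation:
  r = 9: sqrt(1) = 1, while 2r - 17 = 1 — valid.
  r = 8.25: sqrt(0.25) = 0.5, while 2r - 17 = -0.5 — extraneous.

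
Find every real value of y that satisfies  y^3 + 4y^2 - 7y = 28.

Rearrange: y^3 + 4y^2 - 7y - 28 = 0.
Possible rational roots are divisors of -28. Testing y = -4 gives 0, so (y + 4) is a factor.
Divide: y^3 + 4y^2 - 7y - 28 = (y + 4)(y^2 - 7).
Apply the quadratic formula to y^2 - 7 = 0: y = (0 +/- sqrt(28))/2, i.e. y ~= 2.6458 or y ~= -2.6458.

y = -4 or y = -2.6458 or y = 2.6458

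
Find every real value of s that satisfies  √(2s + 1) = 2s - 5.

Square both sides: 2s + 1 = (2s - 5)².
Expand and rearrange: 4s² - 22s + 24 = 0.
Solving gives s = 4 or s = 1.5.
Check each candidate in the original equation:
  s = 4: √(9) = 3, while 2s - 5 = 3 — valid.
  s = 1.5: √(4) = 2, while 2s - 5 = -2 — extraneous.

s = 4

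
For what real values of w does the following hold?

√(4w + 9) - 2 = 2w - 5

w = 4

Isolate the radical: √(4w + 9) = 2w - 3.
Square both sides: 4w + 9 = (2w - 3)².
Expand and rearrange: 4w² - 16w = 0.
Solving gives w = 4 or w = 0.
Check each candidate in the original equation:
  w = 4: √(25) = 5, while 2w - 3 = 5 — valid.
  w = 0: √(9) = 3, while 2w - 3 = -3 — extraneous.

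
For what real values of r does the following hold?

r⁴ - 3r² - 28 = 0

Let u = r². The equation becomes u² - 3u - 28 = 0.
Factor: (u - 7)(u + 4) = 0, so u = 7 or u = -4.
r² = 7 gives r = ±√(7) ≈ ±2.6458.
r² = -4 < 0 has no real solution.

r = -2.6458 or r = 2.6458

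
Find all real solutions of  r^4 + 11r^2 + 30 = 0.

No real solutions.

Let u = r^2. The equation becomes u^2 + 11u + 30 = 0.
Factor: (u + 5)(u + 6) = 0, so u = -5 or u = -6.
r^2 = -5 < 0 has no real solution.
r^2 = -6 < 0 has no real solution.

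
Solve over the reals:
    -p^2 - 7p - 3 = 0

p = -6.5414 or p = -0.4586

Discriminant: (-7)^2 - 4*(-1)*(-3) = 37.
Quadratic formula: p = (7 +/- sqrt(37)) / (-2).
So p = -7/2 - sqrt(37)/2 ~= -6.5414 or p = -7/2 + sqrt(37)/2 ~= -0.4586.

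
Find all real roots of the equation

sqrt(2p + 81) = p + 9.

Square both sides: 2p + 81 = (p + 9)^2.
Expand and rearrange: p^2 + 16p = 0.
Solving gives p = 0 or p = -16.
Check each candidate in the original equation:
  p = 0: sqrt(81) = 9, while p + 9 = 9 — valid.
  p = -16: sqrt(49) = 7, while p + 9 = -7 — extraneous.

p = 0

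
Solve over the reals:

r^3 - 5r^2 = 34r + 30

r = -3 or r = -1.099 or r = 9.099

Rearrange: r^3 - 5r^2 - 34r - 30 = 0.
Possible rational roots are divisors of -30. Testing r = -3 gives 0, so (r + 3) is a factor.
Divide: r^3 - 5r^2 - 34r - 30 = (r + 3)(r^2 - 8r - 10).
Apply the quadratic formula to r^2 - 8r - 10 = 0: r = (8 +/- sqrt(104))/2, i.e. r ~= 9.099 or r ~= -1.099.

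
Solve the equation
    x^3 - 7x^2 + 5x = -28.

x = -1.5414 or x = 4 or x = 4.5414

Rearrange: x^3 - 7x^2 + 5x + 28 = 0.
Possible rational roots are divisors of 28. Testing x = 4 gives 0, so (x - 4) is a factor.
Divide: x^3 - 7x^2 + 5x + 28 = (x - 4)(x^2 - 3x - 7).
Apply the quadratic formula to x^2 - 3x - 7 = 0: x = (3 +/- sqrt(37))/2, i.e. x ~= 4.5414 or x ~= -1.5414.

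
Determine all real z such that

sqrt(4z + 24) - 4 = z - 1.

Isolate the radical: sqrt(4z + 24) = z + 3.
Square both sides: 4z + 24 = (z + 3)^2.
Expand and rearrange: z^2 + 2z - 15 = 0.
Solving gives z = 3 or z = -5.
Check each candidate in the original equation:
  z = 3: sqrt(36) = 6, while z + 3 = 6 — valid.
  z = -5: sqrt(4) = 2, while z + 3 = -2 — extraneous.

z = 3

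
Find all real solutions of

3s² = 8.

s = -1.633 or s = 1.633

Rearrange to standard form: 3s² - 8 = 0.
Discriminant: (0)² − 4·3·(-8) = 96.
Quadratic formula: s = (0 ± √96) / 6.
So s = 2·√(6)/3 ≈ 1.633 or s = -2·√(6)/3 ≈ -1.633.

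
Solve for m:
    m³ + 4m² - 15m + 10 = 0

Possible rational roots are divisors of 10. Testing m = 1 gives 0, so (m - 1) is a factor.
Divide: m³ + 4m² - 15m + 10 = (m - 1)(m² + 5m - 10).
Apply the quadratic formula to m² + 5m - 10 = 0: m = (-5 ± √65)/2, i.e. m ≈ 1.5311 or m ≈ -6.5311.

m = -6.5311 or m = 1 or m = 1.5311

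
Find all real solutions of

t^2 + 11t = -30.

Bring every term to one side: t^2 + 11t + 30 = 0.
Factor: (t + 5)(t + 6) = 0.
So t = -5 or t = -6.

t = -6 or t = -5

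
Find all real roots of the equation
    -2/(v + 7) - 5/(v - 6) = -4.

v = -6.5453 or v = 7.2953

Multiply both sides by (v + 7)(v - 6):
-2(v - 6) - 5(v + 7) = -4(v + 7)(v - 6).
Expand and collect terms: -4v^2 + 3v + 191 = 0.
By the quadratic formula, v = (-3 +/- sqrt(3065)) / -8, so v ~= -6.5453 or v ~= 7.2953.
Neither value makes a denominator zero (v != -7, v != 6), so both are valid.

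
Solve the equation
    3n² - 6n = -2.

n = 0.4226 or n = 1.5774

Rearrange to standard form: 3n² - 6n + 2 = 0.
Discriminant: (-6)² − 4·3·2 = 12.
Quadratic formula: n = (6 ± √12) / 6.
So n = √(3)/3 + 1 ≈ 1.5774 or n = 1 - √(3)/3 ≈ 0.4226.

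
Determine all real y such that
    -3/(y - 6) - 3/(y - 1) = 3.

Multiply both sides by (y - 6)(y - 1):
-3(y - 1) - 3(y - 6) = 3(y - 6)(y - 1).
Expand and collect terms: 3y^2 - 15y - 3 = 0.
By the quadratic formula, y = (15 +/- sqrt(261)) / 6, so y ~= 5.1926 or y ~= -0.1926.
Neither value makes a denominator zero (y != 6, y != 1), so both are valid.

y = -0.1926 or y = 5.1926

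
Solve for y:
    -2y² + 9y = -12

Rearrange to standard form: -2y² + 9y + 12 = 0.
Discriminant: (9)² − 4·(-2)·12 = 177.
Quadratic formula: y = (-9 ± √177) / (-4).
So y = 9/4 - √(177)/4 ≈ -1.076 or y = 9/4 + √(177)/4 ≈ 5.576.

y = -1.076 or y = 5.576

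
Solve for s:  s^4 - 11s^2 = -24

s = -2.8284 or s = -1.7321 or s = 1.7321 or s = 2.8284

Let u = s^2. The equation becomes u^2 - 11u + 24 = 0.
Factor: (u - 8)(u - 3) = 0, so u = 8 or u = 3.
s^2 = 8 gives s = +/-2*sqrt(2) ~= +/-2.8284.
s^2 = 3 gives s = +/-sqrt(3) ~= +/-1.7321.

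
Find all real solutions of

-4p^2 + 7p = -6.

Rearrange to standard form: -4p^2 + 7p + 6 = 0.
Discriminant: (7)^2 - 4*(-4)*6 = 145.
Quadratic formula: p = (-7 +/- sqrt(145)) / (-8).
So p = 7/8 - sqrt(145)/8 ~= -0.6302 or p = 7/8 + sqrt(145)/8 ~= 2.3802.

p = -0.6302 or p = 2.3802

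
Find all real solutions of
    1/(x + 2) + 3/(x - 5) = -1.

x = -3.5414 or x = 2.5414

Multiply both sides by (x + 2)(x - 5):
(x - 5) + 3(x + 2) = -(x + 2)(x - 5).
Expand and collect terms: -x^2 - x + 9 = 0.
By the quadratic formula, x = (1 +/- sqrt(37)) / -2, so x ~= -3.5414 or x ~= 2.5414.
Neither value makes a denominator zero (x != -2, x != 5), so both are valid.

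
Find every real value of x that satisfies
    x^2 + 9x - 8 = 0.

x = -9.8151 or x = 0.8151

Discriminant: (9)^2 - 4*1*(-8) = 113.
Quadratic formula: x = (-9 +/- sqrt(113)) / 2.
So x = -9/2 + sqrt(113)/2 ~= 0.8151 or x = -sqrt(113)/2 - 9/2 ~= -9.8151.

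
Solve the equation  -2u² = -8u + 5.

u = 0.7753 or u = 3.2247

Rearrange to standard form: -2u² + 8u - 5 = 0.
Discriminant: (8)² − 4·(-2)·(-5) = 24.
Quadratic formula: u = (-8 ± √24) / (-4).
So u = 2 - √(6)/2 ≈ 0.7753 or u = √(6)/2 + 2 ≈ 3.2247.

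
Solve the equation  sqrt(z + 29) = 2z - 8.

Square both sides: z + 29 = (2z - 8)^2.
Expand and rearrange: 4z^2 - 33z + 35 = 0.
Solving gives z = 7 or z = 1.25.
Check each candidate in the original equation:
  z = 7: sqrt(36) = 6, while 2z - 8 = 6 — valid.
  z = 1.25: sqrt(30.25) = 5.5, while 2z - 8 = -5.5 — extraneous.

z = 7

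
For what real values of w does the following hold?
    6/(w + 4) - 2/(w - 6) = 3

Multiply both sides by (w + 4)(w - 6):
6(w - 6) - 2(w + 4) = 3(w + 4)(w - 6).
Expand and collect terms: 3w^2 - 10w - 28 = 0.
By the quadratic formula, w = (10 +/- sqrt(436)) / 6, so w ~= 5.1468 or w ~= -1.8134.
Neither value makes a denominator zero (w != -4, w != 6), so both are valid.

w = -1.8134 or w = 5.1468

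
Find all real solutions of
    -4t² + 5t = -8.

t = -0.9212 or t = 2.1712

Rearrange to standard form: -4t² + 5t + 8 = 0.
Discriminant: (5)² − 4·(-4)·8 = 153.
Quadratic formula: t = (-5 ± √153) / (-8).
So t = 5/8 - 3·√(17)/8 ≈ -0.9212 or t = 5/8 + 3·√(17)/8 ≈ 2.1712.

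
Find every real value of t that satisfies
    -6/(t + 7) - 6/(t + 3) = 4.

t = -9 or t = -4

Multiply both sides by (t + 7)(t + 3):
-6(t + 3) - 6(t + 7) = 4(t + 7)(t + 3).
Expand and collect terms: 4t^2 + 52t + 144 = 0.
Factor or apply the quadratic formula: t = -4 or t = -9.
Neither value makes a denominator zero (t != -7, t != -3), so both are valid.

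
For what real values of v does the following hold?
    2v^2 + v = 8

Rearrange to standard form: 2v^2 + v - 8 = 0.
Discriminant: (1)^2 - 4*2*(-8) = 65.
Quadratic formula: v = (-1 +/- sqrt(65)) / 4.
So v = -1/4 + sqrt(65)/4 ~= 1.7656 or v = -sqrt(65)/4 - 1/4 ~= -2.2656.

v = -2.2656 or v = 1.7656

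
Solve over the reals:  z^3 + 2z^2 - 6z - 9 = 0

z = -3 or z = -1.3028 or z = 2.3028

Possible rational roots are divisors of -9. Testing z = -3 gives 0, so (z + 3) is a factor.
Divide: z^3 + 2z^2 - 6z - 9 = (z + 3)(z^2 - z - 3).
Apply the quadratic formula to z^2 - z - 3 = 0: z = (1 +/- sqrt(13))/2, i.e. z ~= 2.3028 or z ~= -1.3028.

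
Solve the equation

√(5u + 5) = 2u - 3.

u = 4

Square both sides: 5u + 5 = (2u - 3)².
Expand and rearrange: 4u² - 17u + 4 = 0.
Solving gives u = 4 or u = 0.25.
Check each candidate in the original equation:
  u = 4: √(25) = 5, while 2u - 3 = 5 — valid.
  u = 0.25: √(6.25) = 2.5, while 2u - 3 = -2.5 — extraneous.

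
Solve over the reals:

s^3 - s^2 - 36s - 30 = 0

Possible rational roots are divisors of -30. Testing s = -5 gives 0, so (s + 5) is a factor.
Divide: s^3 - s^2 - 36s - 30 = (s + 5)(s^2 - 6s - 6).
Apply the quadratic formula to s^2 - 6s - 6 = 0: s = (6 +/- sqrt(60))/2, i.e. s ~= 6.873 or s ~= -0.873.

s = -5 or s = -0.873 or s = 6.873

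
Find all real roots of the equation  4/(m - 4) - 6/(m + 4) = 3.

Multiply both sides by (m - 4)(m + 4):
4(m + 4) - 6(m - 4) = 3(m - 4)(m + 4).
Expand and collect terms: 3m^2 + 2m - 88 = 0.
By the quadratic formula, m = (-2 +/- sqrt(1060)) / 6, so m ~= 5.0929 or m ~= -5.7596.
Neither value makes a denominator zero (m != 4, m != -4), so both are valid.

m = -5.7596 or m = 5.0929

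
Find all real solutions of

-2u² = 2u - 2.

Rearrange to standard form: -2u² - 2u + 2 = 0.
Discriminant: (-2)² − 4·(-2)·2 = 20.
Quadratic formula: u = (2 ± √20) / (-4).
So u = -√(5)/2 - 1/2 ≈ -1.618 or u = -1/2 + √(5)/2 ≈ 0.618.

u = -1.618 or u = 0.618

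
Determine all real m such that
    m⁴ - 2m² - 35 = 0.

Let u = m². The equation becomes u² - 2u - 35 = 0.
Factor: (u - 7)(u + 5) = 0, so u = 7 or u = -5.
m² = 7 gives m = ±√(7) ≈ ±2.6458.
m² = -5 < 0 has no real solution.

m = -2.6458 or m = 2.6458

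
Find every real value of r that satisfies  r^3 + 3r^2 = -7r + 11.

Rearrange: r^3 + 3r^2 + 7r - 11 = 0.
Possible rational roots are divisors of -11. Testing r = 1 gives 0, so (r - 1) is a factor.
Divide: r^3 + 3r^2 + 7r - 11 = (r - 1)(r^2 + 4r + 11).
The quadratic r^2 + 4r + 11 has discriminant -28 < 0, so no further real roots.

r = 1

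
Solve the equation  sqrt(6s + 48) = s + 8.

s = -8 or s = -2

Square both sides: 6s + 48 = (s + 8)^2.
Expand and rearrange: s^2 + 10s + 16 = 0.
Solving gives s = -2 or s = -8.
Check each candidate in the original equation:
  s = -2: sqrt(36) = 6, while s + 8 = 6 — valid.
  s = -8: sqrt(0) = 0, while s + 8 = 0 — valid.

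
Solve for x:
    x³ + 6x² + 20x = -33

Rearrange: x³ + 6x² + 20x + 33 = 0.
Possible rational roots are divisors of 33. Testing x = -3 gives 0, so (x + 3) is a factor.
Divide: x³ + 6x² + 20x + 33 = (x + 3)(x² + 3x + 11).
The quadratic x² + 3x + 11 has discriminant -35 < 0, so no further real roots.

x = -3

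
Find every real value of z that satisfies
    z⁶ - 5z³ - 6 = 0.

z = -1 or z = 1.8171

Let u = z³. The equation becomes u² - 5u - 6 = 0.
Factor: (u - 6)(u + 1) = 0, so u = 6 or u = -1.
z³ = 6 gives z = ∛(6) ≈ 1.8171.
z³ = -1 gives z = -1.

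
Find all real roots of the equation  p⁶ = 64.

Let u = p³. The equation becomes u² - 64 = 0.
Factor: (u + 8)(u - 8) = 0, so u = -8 or u = 8.
p³ = -8 gives p = -2.
p³ = 8 gives p = 2.

p = -2 or p = 2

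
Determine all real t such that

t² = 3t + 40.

t = -5 or t = 8

Bring every term to one side: t² - 3t - 40 = 0.
Factor: (t + 5)(t - 8) = 0.
So t = -5 or t = 8.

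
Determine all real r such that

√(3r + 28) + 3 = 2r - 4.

r = 7

Isolate the radical: √(3r + 28) = 2r - 7.
Square both sides: 3r + 28 = (2r - 7)².
Expand and rearrange: 4r² - 31r + 21 = 0.
Solving gives r = 7 or r = 0.75.
Check each candidate in the original equation:
  r = 7: √(49) = 7, while 2r - 7 = 7 — valid.
  r = 0.75: √(30.25) = 5.5, while 2r - 7 = -5.5 — extraneous.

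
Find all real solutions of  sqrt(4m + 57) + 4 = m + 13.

Isolate the radical: sqrt(4m + 57) = m + 9.
Square both sides: 4m + 57 = (m + 9)^2.
Expand and rearrange: m^2 + 14m + 24 = 0.
Solving gives m = -2 or m = -12.
Check each candidate in the original equation:
  m = -2: sqrt(49) = 7, while m + 9 = 7 — valid.
  m = -12: sqrt(9) = 3, while m + 9 = -3 — extraneous.

m = -2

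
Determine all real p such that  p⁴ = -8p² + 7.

p = -0.8921 or p = 0.8921

Let u = p². The equation becomes u² + 8u - 7 = 0.
By the quadratic formula, u = -4 + √(23) or u = -√(23) - 4.
p² = -4 + √(23) gives p = ±√(-4 + √(23)) ≈ ±0.8921.
p² = -√(23) - 4 < 0 has no real solution.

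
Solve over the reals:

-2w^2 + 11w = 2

Rearrange to standard form: -2w^2 + 11w - 2 = 0.
Discriminant: (11)^2 - 4*(-2)*(-2) = 105.
Quadratic formula: w = (-11 +/- sqrt(105)) / (-4).
So w = 11/4 - sqrt(105)/4 ~= 0.1883 or w = sqrt(105)/4 + 11/4 ~= 5.3117.

w = 0.1883 or w = 5.3117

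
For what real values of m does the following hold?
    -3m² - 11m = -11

m = -4.4843 or m = 0.8177

Rearrange to standard form: -3m² - 11m + 11 = 0.
Discriminant: (-11)² − 4·(-3)·11 = 253.
Quadratic formula: m = (11 ± √253) / (-6).
So m = -√(253)/6 - 11/6 ≈ -4.4843 or m = -11/6 + √(253)/6 ≈ 0.8177.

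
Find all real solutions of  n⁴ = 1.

n = -1 or n = 1

Let u = n². The equation becomes u² - 1 = 0.
Factor: (u - 1)(u + 1) = 0, so u = 1 or u = -1.
n² = 1 gives n = ±1.
n² = -1 < 0 has no real solution.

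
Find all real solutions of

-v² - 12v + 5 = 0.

Discriminant: (-12)² − 4·(-1)·5 = 164.
Quadratic formula: v = (12 ± √164) / (-2).
So v = -√(41) - 6 ≈ -12.4031 or v = -6 + √(41) ≈ 0.4031.

v = -12.4031 or v = 0.4031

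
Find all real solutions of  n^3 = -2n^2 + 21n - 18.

Rearrange: n^3 + 2n^2 - 21n + 18 = 0.
Possible rational roots are divisors of 18. Testing n = 3 gives 0, so (n - 3) is a factor.
Divide: n^3 + 2n^2 - 21n + 18 = (n - 3)(n^2 + 5n - 6).
Factor the quadratic: n = 1 or n = -6.

n = -6 or n = 1 or n = 3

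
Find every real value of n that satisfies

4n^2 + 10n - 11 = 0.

Discriminant: (10)^2 - 4*4*(-11) = 276.
Quadratic formula: n = (-10 +/- sqrt(276)) / 8.
So n = -5/4 + sqrt(69)/4 ~= 0.8267 or n = -sqrt(69)/4 - 5/4 ~= -3.3267.

n = -3.3267 or n = 0.8267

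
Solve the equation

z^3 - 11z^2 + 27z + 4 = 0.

Possible rational roots are divisors of 4. Testing z = 4 gives 0, so (z - 4) is a factor.
Divide: z^3 - 11z^2 + 27z + 4 = (z - 4)(z^2 - 7z - 1).
Apply the quadratic formula to z^2 - 7z - 1 = 0: z = (7 +/- sqrt(53))/2, i.e. z ~= 7.1401 or z ~= -0.1401.

z = -0.1401 or z = 4 or z = 7.1401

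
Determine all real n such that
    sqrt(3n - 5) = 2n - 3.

n = 1.75 or n = 2

Square both sides: 3n - 5 = (2n - 3)^2.
Expand and rearrange: 4n^2 - 15n + 14 = 0.
Solving gives n = 2 or n = 1.75.
Check each candidate in the original equation:
  n = 2: sqrt(1) = 1, while 2n - 3 = 1 — valid.
  n = 1.75: sqrt(0.25) = 0.5, while 2n - 3 = 0.5 — valid.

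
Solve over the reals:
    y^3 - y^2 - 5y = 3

y = -1 or y = 3

Rearrange: y^3 - y^2 - 5y - 3 = 0.
Possible rational roots are divisors of -3. Testing y = 3 gives 0, so (y - 3) is a factor.
Divide: y^3 - y^2 - 5y - 3 = (y - 3)(y^2 + 2y + 1).
The quadratic has the repeated root y = -1.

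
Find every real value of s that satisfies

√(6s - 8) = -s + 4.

Square both sides: 6s - 8 = (-s + 4)².
Expand and rearrange: s² - 14s + 24 = 0.
Solving gives s = 12 or s = 2.
Check each candidate in the original equation:
  s = 12: √(64) = 8, while -s + 4 = -8 — extraneous.
  s = 2: √(4) = 2, while -s + 4 = 2 — valid.

s = 2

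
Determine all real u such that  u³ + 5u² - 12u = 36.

Rearrange: u³ + 5u² - 12u - 36 = 0.
Possible rational roots are divisors of -36. Testing u = 3 gives 0, so (u - 3) is a factor.
Divide: u³ + 5u² - 12u - 36 = (u - 3)(u² + 8u + 12).
Factor the quadratic: u = -2 or u = -6.

u = -6 or u = -2 or u = 3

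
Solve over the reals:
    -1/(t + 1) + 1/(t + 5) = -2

t = -5.4495 or t = -0.5505

Multiply both sides by (t + 1)(t + 5):
-(t + 5) + (t + 1) = -2(t + 1)(t + 5).
Expand and collect terms: -2t² - 12t - 6 = 0.
By the quadratic formula, t = (12 ± √96) / -4, so t ≈ -5.4495 or t ≈ -0.5505.
Neither value makes a denominator zero (t ≠ -1, t ≠ -5), so both are valid.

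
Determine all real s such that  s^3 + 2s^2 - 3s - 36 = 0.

s = 3

Possible rational roots are divisors of -36. Testing s = 3 gives 0, so (s - 3) is a factor.
Divide: s^3 + 2s^2 - 3s - 36 = (s - 3)(s^2 + 5s + 12).
The quadratic s^2 + 5s + 12 has discriminant -23 < 0, so no further real roots.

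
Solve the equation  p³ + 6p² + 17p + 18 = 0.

Possible rational roots are divisors of 18. Testing p = -2 gives 0, so (p + 2) is a factor.
Divide: p³ + 6p² + 17p + 18 = (p + 2)(p² + 4p + 9).
The quadratic p² + 4p + 9 has discriminant -20 < 0, so no further real roots.

p = -2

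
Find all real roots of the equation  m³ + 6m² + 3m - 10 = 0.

m = -5 or m = -2 or m = 1

Possible rational roots are divisors of -10. Testing m = -5 gives 0, so (m + 5) is a factor.
Divide: m³ + 6m² + 3m - 10 = (m + 5)(m² + m - 2).
Factor the quadratic: m = 1 or m = -2.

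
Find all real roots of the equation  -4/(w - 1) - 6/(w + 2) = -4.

w = -1 or w = 2.5

Multiply both sides by (w - 1)(w + 2):
-4(w + 2) - 6(w - 1) = -4(w - 1)(w + 2).
Expand and collect terms: -4w² + 6w + 10 = 0.
Factor or apply the quadratic formula: w = -1 or w = 2.5.
Neither value makes a denominator zero (w ≠ 1, w ≠ -2), so both are valid.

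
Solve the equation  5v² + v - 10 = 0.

Discriminant: (1)² − 4·5·(-10) = 201.
Quadratic formula: v = (-1 ± √201) / 10.
So v = -1/10 + √(201)/10 ≈ 1.3177 or v = -√(201)/10 - 1/10 ≈ -1.5177.

v = -1.5177 or v = 1.3177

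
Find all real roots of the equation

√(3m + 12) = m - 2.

m = 8

Square both sides: 3m + 12 = (m - 2)².
Expand and rearrange: m² - 7m - 8 = 0.
Solving gives m = 8 or m = -1.
Check each candidate in the original equation:
  m = 8: √(36) = 6, while m - 2 = 6 — valid.
  m = -1: √(9) = 3, while m - 2 = -3 — extraneous.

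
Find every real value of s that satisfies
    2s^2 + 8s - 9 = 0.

Discriminant: (8)^2 - 4*2*(-9) = 136.
Quadratic formula: s = (-8 +/- sqrt(136)) / 4.
So s = -2 + sqrt(34)/2 ~= 0.9155 or s = -sqrt(34)/2 - 2 ~= -4.9155.

s = -4.9155 or s = 0.9155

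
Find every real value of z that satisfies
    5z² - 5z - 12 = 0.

Discriminant: (-5)² − 4·5·(-12) = 265.
Quadratic formula: z = (5 ± √265) / 10.
So z = 1/2 + √(265)/10 ≈ 2.1279 or z = 1/2 - √(265)/10 ≈ -1.1279.

z = -1.1279 or z = 2.1279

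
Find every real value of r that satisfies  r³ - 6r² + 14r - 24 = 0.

Possible rational roots are divisors of -24. Testing r = 4 gives 0, so (r - 4) is a factor.
Divide: r³ - 6r² + 14r - 24 = (r - 4)(r² - 2r + 6).
The quadratic r² - 2r + 6 has discriminant -20 < 0, so no further real roots.

r = 4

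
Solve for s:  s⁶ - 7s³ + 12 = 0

s = 1.4422 or s = 1.5874

Let u = s³. The equation becomes u² - 7u + 12 = 0.
Factor: (u - 3)(u - 4) = 0, so u = 3 or u = 4.
s³ = 3 gives s = ∛(3) ≈ 1.4422.
s³ = 4 gives s = ∛(4) ≈ 1.5874.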